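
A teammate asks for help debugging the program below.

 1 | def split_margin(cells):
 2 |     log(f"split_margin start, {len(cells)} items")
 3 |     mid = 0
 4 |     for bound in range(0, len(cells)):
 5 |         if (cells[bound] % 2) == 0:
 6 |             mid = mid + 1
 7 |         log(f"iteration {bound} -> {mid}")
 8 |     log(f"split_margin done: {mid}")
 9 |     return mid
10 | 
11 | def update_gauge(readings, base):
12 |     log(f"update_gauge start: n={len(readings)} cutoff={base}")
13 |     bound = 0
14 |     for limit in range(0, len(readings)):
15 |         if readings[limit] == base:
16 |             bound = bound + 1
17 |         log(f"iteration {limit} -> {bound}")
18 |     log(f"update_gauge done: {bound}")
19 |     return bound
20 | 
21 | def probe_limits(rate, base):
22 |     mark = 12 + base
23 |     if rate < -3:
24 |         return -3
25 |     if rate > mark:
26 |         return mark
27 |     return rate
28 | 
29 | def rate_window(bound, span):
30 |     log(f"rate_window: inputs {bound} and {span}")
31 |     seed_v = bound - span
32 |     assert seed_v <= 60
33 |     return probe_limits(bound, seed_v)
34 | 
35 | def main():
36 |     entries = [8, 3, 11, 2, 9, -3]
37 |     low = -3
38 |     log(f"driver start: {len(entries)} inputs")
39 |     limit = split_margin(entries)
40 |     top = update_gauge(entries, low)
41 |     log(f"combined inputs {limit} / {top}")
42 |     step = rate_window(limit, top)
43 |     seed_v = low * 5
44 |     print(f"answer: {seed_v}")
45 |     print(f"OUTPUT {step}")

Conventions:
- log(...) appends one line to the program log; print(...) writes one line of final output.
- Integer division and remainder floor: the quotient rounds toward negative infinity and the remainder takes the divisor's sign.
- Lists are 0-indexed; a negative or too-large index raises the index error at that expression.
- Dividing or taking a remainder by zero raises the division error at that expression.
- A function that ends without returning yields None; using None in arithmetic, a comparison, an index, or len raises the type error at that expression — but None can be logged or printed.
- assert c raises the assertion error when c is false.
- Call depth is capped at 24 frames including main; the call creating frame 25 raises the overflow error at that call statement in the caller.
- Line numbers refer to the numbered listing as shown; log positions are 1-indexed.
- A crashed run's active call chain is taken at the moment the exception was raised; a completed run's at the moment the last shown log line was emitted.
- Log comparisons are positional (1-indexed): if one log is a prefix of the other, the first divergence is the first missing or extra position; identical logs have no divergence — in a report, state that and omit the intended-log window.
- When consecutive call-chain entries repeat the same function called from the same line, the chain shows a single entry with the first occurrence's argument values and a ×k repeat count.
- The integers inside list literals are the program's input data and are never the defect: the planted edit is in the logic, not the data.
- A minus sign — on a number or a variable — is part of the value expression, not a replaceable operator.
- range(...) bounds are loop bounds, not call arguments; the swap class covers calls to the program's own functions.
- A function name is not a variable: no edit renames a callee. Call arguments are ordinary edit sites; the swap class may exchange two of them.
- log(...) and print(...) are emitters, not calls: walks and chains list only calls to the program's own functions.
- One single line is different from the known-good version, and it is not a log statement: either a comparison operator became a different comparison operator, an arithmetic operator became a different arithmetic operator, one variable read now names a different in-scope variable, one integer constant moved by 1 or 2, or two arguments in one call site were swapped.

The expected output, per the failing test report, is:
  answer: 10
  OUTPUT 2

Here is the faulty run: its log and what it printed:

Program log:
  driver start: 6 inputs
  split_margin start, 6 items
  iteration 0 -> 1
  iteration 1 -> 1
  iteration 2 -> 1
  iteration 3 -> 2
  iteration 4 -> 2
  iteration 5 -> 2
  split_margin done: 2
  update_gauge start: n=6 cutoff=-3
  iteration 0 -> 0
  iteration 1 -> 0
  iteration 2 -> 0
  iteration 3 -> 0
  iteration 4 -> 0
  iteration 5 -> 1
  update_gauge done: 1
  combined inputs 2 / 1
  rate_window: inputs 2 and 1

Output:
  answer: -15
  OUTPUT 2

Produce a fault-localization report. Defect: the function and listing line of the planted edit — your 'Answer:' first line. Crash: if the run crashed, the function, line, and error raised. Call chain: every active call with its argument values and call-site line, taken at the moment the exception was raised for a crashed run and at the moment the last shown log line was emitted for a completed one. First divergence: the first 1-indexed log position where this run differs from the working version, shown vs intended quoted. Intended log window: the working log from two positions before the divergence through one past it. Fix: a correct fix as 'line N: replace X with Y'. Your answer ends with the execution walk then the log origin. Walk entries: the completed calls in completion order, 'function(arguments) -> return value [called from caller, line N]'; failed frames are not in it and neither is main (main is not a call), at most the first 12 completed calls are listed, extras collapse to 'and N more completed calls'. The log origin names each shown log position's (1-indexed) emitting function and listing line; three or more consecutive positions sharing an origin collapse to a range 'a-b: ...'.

Answer: the defect is in main at line 43.
Core observation: The logs agree in full; only the final output differs.
Call chain: main -> rate_window(2, 1) (called at line 42).
First divergence: none — the logs agree in full.
Execution walk:
  split_margin([8, 3, 11, 2, 9, -3]) -> 2  [called from main, line 39]
  update_gauge([8, 3, 11, 2, 9, -3], -3) -> 1  [called from main, line 40]
  probe_limits(2, 1) -> 2  [called from rate_window, line 33]
  rate_window(2, 1) -> 2  [called from main, line 42]
Log line origins:
  1: emitted by main (line 38)
  2: emitted by split_margin (line 2)
  3-8: emitted by split_margin (line 7)
  9: emitted by split_margin (line 8)
  10: emitted by update_gauge (line 12)
  11-16: emitted by update_gauge (line 17)
  17: emitted by update_gauge (line 18)
  18: emitted by main (line 41)
  19: emitted by rate_window (line 30)
A correct fix: line 43: replace `low` with `step`.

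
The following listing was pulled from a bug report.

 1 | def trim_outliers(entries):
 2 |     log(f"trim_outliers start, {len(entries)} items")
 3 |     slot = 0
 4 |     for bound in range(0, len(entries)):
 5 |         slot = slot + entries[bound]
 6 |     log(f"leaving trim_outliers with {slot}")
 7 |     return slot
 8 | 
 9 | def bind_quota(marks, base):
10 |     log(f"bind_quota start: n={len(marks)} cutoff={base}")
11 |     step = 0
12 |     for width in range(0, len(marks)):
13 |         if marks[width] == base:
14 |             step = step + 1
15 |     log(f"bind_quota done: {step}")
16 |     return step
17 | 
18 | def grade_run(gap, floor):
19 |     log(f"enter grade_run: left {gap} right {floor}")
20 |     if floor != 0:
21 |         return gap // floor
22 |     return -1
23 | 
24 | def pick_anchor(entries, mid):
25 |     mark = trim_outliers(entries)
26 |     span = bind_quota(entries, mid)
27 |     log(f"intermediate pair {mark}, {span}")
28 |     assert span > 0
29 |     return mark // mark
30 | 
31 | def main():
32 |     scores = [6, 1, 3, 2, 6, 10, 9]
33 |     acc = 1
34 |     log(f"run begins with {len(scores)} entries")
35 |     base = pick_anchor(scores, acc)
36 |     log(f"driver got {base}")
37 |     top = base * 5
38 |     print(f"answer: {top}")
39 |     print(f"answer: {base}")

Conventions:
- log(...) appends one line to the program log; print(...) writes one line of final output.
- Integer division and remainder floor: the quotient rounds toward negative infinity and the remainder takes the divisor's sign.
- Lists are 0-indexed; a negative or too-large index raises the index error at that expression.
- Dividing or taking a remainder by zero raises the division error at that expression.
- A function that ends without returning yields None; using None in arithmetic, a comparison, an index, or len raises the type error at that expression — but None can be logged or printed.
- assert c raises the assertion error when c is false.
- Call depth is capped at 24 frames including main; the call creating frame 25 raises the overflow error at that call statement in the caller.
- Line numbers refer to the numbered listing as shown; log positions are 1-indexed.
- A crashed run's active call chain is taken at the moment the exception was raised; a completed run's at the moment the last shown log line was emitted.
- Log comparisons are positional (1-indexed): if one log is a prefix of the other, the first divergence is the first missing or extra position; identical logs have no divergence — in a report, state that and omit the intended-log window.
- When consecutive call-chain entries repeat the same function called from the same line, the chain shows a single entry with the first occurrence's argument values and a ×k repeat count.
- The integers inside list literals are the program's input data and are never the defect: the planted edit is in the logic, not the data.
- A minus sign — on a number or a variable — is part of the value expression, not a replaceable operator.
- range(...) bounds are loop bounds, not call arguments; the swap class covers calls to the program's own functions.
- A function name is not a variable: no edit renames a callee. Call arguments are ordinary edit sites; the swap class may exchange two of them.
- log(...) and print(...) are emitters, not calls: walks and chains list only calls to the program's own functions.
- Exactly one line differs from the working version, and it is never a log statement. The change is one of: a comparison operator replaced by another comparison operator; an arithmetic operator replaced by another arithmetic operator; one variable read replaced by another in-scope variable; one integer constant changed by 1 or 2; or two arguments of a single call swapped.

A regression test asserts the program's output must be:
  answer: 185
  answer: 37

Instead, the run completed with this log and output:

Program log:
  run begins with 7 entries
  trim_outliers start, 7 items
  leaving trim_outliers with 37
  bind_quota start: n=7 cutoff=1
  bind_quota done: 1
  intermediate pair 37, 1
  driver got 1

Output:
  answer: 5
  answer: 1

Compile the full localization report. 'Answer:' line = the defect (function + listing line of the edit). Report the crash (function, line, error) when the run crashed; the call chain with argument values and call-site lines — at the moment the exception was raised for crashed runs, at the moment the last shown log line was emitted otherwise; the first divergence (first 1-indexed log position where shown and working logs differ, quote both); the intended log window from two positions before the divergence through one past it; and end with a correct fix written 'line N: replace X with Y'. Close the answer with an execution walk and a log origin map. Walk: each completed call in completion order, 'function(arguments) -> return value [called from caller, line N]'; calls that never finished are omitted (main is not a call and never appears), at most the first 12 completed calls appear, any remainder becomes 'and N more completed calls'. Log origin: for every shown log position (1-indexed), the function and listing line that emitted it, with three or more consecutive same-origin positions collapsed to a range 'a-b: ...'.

Answer: the defect is in pick_anchor at line 29.
Core observation: The log first diverges at position 7: the faulty run prints 'driver got 1' where the working version prints 'driver got 37'.
Call chain: main.
First divergence: position 7 — the shown line 'driver got 1' should read 'driver got 37'.
Intended log window:
  5: bind_quota done: 1
  6: intermediate pair 37, 1
  7: driver got 37
Execution walk:
  trim_outliers([6, 1, 3, 2, 6, 10, 9]) -> 37  [called from pick_anchor, line 25]
  bind_quota([6, 1, 3, 2, 6, 10, 9], 1) -> 1  [called from pick_anchor, line 26]
  pick_anchor([6, 1, 3, 2, 6, 10, 9], 1) -> 1  [called from main, line 35]
Log origins:
  1: logged in main at line 34
  2: logged in trim_outliers at line 2
  3: logged in trim_outliers at line 6
  4: logged in bind_quota at line 10
  5: logged in bind_quota at line 15
  6: logged in pick_anchor at line 27
  7: logged in main at line 36
A correct fix: line 29: replace `mark // mark` with `mark // span`.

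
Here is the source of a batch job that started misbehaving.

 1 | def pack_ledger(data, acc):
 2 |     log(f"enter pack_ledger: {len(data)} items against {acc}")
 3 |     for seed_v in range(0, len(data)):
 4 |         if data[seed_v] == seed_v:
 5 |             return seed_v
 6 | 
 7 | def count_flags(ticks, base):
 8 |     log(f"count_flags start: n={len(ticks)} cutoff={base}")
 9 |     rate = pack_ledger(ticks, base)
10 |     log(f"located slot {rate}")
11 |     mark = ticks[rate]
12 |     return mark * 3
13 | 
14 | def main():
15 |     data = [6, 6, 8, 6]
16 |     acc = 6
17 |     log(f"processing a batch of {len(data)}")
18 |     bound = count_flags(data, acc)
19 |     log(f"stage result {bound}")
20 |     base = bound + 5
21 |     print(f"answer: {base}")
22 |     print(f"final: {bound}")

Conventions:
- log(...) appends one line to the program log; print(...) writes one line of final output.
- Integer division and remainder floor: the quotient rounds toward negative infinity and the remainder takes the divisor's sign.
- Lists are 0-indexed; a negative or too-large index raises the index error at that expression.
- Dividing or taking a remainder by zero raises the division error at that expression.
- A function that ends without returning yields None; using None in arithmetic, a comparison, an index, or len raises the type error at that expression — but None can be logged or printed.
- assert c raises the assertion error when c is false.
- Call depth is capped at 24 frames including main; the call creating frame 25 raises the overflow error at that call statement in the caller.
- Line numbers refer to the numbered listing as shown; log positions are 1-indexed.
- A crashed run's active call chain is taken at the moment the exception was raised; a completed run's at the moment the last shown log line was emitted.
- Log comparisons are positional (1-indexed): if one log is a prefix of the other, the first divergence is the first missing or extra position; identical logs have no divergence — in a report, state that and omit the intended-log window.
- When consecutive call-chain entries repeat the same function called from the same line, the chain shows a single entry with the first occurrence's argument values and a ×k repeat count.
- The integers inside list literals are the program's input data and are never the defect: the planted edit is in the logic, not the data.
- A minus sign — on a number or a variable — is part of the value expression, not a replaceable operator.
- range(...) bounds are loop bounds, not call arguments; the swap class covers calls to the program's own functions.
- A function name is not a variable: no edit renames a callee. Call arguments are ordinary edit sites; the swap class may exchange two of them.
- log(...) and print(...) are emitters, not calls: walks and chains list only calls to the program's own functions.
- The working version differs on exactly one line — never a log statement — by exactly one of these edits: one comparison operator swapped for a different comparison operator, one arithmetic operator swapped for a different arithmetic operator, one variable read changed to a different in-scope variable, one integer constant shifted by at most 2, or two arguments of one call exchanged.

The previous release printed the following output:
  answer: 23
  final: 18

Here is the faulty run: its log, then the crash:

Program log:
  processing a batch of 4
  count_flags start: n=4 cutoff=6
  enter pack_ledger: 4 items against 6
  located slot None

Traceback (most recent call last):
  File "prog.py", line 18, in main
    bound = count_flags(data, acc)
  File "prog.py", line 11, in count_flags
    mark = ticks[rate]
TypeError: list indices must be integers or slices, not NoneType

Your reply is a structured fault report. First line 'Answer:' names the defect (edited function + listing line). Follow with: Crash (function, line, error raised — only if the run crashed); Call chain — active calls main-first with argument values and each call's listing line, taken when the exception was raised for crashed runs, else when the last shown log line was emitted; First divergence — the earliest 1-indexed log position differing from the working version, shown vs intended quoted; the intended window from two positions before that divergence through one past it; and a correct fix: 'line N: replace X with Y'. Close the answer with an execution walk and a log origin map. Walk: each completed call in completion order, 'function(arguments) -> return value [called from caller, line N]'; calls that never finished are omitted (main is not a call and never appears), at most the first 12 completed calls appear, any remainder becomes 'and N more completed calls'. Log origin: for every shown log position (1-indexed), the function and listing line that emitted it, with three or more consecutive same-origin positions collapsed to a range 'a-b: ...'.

Answer: the defect is in pack_ledger at line 4.
Core observation: The log first diverges at position 4: the faulty run prints 'located slot None' where the working version prints 'located slot 0'.
Crash: count_flags, line 11, TypeError.
Call chain: main -> count_flags([6, 6, 8, 6], 6) (called at line 18).
First divergence: position 4 — shown 'located slot None', intended 'located slot 0'.
Intended log window:
  2: count_flags start: n=4 cutoff=6
  3: enter pack_ledger: 4 items against 6
  4: located slot 0
  5: stage result 18
Execution walk:
  pack_ledger([6, 6, 8, 6], 6) -> None  [called from count_flags, line 9]
Log origins:
  1: from main, line 17
  2: from count_flags, line 8
  3: from pack_ledger, line 2
  4: from count_flags, line 10
A correct fix: line 4: replace `data[seed_v] == seed_v` with `data[seed_v] == acc`.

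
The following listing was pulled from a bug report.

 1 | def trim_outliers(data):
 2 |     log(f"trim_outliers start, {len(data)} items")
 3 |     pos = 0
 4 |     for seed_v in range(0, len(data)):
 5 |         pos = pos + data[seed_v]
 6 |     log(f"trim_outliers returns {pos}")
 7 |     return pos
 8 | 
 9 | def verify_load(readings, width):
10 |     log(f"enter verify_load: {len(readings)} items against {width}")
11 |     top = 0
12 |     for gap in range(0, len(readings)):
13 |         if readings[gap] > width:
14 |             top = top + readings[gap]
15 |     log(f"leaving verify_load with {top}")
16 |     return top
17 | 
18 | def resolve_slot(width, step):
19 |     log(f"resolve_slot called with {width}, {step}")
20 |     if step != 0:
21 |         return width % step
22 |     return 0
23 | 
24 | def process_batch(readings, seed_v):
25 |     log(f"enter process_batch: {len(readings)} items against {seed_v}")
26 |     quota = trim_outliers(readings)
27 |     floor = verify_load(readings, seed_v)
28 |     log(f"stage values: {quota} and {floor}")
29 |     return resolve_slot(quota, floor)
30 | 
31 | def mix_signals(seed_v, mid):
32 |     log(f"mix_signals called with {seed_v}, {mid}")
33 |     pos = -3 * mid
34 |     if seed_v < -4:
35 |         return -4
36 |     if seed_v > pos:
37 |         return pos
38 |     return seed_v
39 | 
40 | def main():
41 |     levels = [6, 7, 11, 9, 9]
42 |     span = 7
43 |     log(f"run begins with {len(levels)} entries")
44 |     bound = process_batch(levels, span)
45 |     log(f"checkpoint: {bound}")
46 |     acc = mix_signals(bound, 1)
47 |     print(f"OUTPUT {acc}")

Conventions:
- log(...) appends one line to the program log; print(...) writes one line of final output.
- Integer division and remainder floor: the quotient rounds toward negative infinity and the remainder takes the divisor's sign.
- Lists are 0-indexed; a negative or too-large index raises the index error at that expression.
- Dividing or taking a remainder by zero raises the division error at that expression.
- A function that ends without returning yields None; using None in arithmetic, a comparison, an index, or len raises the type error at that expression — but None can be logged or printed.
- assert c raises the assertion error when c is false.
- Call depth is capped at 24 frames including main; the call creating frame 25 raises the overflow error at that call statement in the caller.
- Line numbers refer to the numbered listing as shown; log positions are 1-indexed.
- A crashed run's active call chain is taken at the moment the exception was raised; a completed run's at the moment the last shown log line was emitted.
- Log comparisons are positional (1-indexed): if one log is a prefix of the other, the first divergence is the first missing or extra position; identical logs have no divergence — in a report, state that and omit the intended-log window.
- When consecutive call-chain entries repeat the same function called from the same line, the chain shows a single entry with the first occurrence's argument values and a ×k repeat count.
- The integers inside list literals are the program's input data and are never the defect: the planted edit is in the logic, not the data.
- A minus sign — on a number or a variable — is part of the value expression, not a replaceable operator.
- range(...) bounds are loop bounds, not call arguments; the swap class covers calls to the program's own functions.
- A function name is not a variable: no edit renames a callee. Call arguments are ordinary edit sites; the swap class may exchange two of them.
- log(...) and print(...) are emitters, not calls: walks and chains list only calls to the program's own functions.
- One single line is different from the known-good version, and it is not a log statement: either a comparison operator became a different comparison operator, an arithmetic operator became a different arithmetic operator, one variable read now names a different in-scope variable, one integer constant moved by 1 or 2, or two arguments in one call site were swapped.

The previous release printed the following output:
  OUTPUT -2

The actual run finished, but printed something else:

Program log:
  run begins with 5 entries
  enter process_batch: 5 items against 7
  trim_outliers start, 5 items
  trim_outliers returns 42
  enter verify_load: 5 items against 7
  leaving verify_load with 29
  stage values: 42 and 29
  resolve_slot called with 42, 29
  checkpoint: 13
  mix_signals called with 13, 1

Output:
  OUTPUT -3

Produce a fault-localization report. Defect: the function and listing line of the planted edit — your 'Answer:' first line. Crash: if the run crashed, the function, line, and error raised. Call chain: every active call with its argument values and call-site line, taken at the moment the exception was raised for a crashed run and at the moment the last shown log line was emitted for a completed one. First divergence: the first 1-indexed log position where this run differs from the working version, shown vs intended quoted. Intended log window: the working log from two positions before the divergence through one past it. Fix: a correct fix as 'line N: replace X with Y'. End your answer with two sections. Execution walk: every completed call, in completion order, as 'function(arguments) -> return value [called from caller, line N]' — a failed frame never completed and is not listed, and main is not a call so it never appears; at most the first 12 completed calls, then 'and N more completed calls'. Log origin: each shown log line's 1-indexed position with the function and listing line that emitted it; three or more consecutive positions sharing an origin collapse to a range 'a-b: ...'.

Answer: the defect is in mix_signals at line 33.
Core observation: Nothing in the log betrays the bug — only the output does.
Call chain: main -> mix_signals(13, 1) (called at line 46).
First divergence: none — the logs agree in full.
Execution walk:
  trim_outliers([6, 7, 11, 9, 9]) -> 42  [called from process_batch, line 26]
  verify_load([6, 7, 11, 9, 9], 7) -> 29  [called from process_batch, line 27]
  resolve_slot(42, 29) -> 13  [called from process_batch, line 29]
  process_batch([6, 7, 11, 9, 9], 7) -> 13  [called from main, line 44]
  mix_signals(13, 1) -> -3  [called from main, line 46]
Origin of each log line:
  1: from main, line 43
  2: from process_batch, line 25
  3: from trim_outliers, line 2
  4: from trim_outliers, line 6
  5: from verify_load, line 10
  6: from verify_load, line 15
  7: from process_batch, line 28
  8: from resolve_slot, line 19
  9: from main, line 45
  10: from mix_signals, line 32
A correct fix: line 33: replace `*` with `+`.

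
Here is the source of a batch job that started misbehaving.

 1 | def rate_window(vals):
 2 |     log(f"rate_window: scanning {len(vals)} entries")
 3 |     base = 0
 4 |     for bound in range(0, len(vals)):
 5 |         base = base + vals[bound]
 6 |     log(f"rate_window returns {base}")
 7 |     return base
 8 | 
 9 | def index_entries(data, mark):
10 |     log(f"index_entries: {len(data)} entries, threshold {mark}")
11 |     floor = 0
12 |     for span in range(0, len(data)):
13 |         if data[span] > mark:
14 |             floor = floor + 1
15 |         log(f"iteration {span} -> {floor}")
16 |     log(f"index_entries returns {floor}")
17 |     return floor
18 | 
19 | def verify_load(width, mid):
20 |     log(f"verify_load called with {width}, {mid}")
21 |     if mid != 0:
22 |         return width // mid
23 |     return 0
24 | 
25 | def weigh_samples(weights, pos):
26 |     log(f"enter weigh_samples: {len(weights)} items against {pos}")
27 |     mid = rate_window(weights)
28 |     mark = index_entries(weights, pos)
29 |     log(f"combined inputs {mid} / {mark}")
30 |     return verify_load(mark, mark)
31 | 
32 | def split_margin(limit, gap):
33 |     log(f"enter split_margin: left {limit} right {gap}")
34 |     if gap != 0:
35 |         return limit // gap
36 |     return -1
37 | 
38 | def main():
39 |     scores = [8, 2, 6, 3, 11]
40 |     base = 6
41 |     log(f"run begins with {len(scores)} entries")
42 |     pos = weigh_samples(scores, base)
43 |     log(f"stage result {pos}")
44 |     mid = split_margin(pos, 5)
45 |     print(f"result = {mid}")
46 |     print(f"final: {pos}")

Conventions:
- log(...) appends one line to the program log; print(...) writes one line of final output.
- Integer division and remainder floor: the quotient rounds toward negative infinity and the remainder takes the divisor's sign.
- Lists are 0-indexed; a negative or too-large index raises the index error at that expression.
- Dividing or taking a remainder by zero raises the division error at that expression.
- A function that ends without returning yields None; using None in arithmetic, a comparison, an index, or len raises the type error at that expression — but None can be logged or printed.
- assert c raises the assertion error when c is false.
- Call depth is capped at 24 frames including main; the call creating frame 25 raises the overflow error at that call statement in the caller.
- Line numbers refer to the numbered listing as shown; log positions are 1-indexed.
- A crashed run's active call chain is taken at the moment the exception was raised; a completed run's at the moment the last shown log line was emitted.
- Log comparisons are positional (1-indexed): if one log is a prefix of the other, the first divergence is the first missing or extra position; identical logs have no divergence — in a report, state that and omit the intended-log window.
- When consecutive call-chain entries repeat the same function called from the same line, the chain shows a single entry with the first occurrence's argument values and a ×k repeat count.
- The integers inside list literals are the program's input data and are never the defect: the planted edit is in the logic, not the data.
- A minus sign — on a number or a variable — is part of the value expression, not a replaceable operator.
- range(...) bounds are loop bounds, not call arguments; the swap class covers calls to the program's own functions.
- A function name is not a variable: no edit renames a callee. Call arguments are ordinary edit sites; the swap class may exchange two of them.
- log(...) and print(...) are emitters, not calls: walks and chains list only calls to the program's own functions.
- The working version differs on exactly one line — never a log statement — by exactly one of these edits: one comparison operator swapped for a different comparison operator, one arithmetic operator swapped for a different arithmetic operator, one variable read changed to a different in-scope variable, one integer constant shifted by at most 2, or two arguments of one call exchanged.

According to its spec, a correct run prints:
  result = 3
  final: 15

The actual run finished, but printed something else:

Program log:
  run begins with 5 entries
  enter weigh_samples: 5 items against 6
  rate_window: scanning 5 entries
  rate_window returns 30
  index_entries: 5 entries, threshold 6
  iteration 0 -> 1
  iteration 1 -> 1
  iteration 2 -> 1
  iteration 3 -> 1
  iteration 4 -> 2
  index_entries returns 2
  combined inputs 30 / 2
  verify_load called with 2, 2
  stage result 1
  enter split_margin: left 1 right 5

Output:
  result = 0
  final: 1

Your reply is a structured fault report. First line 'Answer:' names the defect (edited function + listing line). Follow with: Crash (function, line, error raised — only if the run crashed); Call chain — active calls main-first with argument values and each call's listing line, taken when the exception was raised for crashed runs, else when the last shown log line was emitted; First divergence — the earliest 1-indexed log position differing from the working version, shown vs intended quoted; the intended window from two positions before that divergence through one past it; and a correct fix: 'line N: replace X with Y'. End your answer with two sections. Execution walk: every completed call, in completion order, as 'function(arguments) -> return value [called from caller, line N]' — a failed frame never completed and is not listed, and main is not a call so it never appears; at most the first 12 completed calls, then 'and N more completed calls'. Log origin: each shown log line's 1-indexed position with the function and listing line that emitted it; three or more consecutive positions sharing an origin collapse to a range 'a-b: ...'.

Answer: the defect is in weigh_samples at line 30.
Core observation: Log line 13 is where behavior first shows: 'verify_load called with 2, 2' appears instead of 'verify_load called with 30, 2'.
Call chain: main -> split_margin(1, 5) (called at line 44).
First divergence: at position 13 the run shows 'verify_load called with 2, 2' where the working version logs 'verify_load called with 30, 2'.
Intended log window:
  11: index_entries returns 2
  12: combined inputs 30 / 2
  13: verify_load called with 30, 2
  14: stage result 15
Execution walk:
  rate_window([8, 2, 6, 3, 11]) -> 30  [called from weigh_samples, line 27]
  index_entries([8, 2, 6, 3, 11], 6) -> 2  [called from weigh_samples, line 28]
  verify_load(2, 2) -> 1  [called from weigh_samples, line 30]
  weigh_samples([8, 2, 6, 3, 11], 6) -> 1  [called from main, line 42]
  split_margin(1, 5) -> 0  [called from main, line 44]
Log origins:
  1: emitted by main (line 41)
  2: emitted by weigh_samples (line 26)
  3: emitted by rate_window (line 2)
  4: emitted by rate_window (line 6)
  5: emitted by index_entries (line 10)
  6-10: emitted by index_entries (line 15)
  11: emitted by index_entries (line 16)
  12: emitted by weigh_samples (line 29)
  13: emitted by verify_load (line 20)
  14: emitted by main (line 43)
  15: emitted by split_margin (line 33)
A correct fix: line 30: replace `verify_load(mark, mark)` with `verify_load(mid, mark)`.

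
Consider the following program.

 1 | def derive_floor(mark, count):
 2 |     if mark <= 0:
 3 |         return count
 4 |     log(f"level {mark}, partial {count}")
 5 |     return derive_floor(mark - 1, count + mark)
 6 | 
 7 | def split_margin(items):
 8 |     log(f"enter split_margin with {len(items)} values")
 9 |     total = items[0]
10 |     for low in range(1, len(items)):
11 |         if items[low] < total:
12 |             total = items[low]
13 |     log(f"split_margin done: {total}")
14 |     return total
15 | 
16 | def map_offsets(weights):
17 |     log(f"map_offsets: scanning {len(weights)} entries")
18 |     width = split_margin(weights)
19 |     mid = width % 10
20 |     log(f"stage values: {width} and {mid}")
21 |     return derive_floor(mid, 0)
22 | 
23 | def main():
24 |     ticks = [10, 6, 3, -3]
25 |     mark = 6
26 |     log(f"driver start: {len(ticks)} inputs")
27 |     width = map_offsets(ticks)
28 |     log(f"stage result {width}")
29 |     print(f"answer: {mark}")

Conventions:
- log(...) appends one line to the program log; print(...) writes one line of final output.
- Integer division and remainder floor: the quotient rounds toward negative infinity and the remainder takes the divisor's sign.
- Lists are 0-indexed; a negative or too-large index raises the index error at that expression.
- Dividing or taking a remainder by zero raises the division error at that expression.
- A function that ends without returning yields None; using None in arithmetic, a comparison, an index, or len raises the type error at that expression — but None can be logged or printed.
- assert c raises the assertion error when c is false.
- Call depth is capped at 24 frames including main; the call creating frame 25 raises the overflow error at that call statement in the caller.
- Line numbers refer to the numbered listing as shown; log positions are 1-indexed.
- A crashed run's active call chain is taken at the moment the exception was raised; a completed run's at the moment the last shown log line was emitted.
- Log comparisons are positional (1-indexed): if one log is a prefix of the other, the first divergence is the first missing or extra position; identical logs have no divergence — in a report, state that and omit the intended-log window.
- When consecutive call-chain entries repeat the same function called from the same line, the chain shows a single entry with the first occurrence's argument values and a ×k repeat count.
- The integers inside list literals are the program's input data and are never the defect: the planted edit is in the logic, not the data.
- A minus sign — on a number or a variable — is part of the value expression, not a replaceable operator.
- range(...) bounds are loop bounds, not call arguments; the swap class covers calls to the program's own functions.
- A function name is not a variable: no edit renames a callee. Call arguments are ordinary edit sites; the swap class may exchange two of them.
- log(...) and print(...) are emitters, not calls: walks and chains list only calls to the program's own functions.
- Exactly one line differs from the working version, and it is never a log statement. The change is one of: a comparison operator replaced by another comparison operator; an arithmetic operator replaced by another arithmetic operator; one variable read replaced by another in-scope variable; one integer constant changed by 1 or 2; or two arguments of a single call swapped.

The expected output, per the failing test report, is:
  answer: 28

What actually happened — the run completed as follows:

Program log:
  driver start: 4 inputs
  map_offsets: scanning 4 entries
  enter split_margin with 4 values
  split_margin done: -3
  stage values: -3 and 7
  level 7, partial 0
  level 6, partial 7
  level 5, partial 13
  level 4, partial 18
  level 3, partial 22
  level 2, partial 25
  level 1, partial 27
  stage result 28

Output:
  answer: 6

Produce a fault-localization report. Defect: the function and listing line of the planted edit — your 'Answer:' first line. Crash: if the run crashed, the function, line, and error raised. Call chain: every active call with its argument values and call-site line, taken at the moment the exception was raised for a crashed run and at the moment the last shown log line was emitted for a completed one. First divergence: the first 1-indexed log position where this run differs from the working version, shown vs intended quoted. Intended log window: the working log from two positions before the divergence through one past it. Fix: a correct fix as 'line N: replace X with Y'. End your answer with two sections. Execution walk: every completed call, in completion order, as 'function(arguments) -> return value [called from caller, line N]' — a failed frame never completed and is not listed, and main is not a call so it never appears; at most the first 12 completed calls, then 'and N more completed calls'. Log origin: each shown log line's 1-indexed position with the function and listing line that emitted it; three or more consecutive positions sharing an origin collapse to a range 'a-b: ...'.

Answer: the defect is in main at line 29.
Key observation: No log line changed; the fault shows up purely in the output.
Call chain: main.
First divergence: none; the two logs match at every position.
Execution walk:
  split_margin([10, 6, 3, -3]) -> -3  [called from map_offsets, line 18]
  derive_floor(0, 28) -> 28  [called from derive_floor, line 5]
  derive_floor(1, 27) -> 28  [called from derive_floor, line 5]
  derive_floor(2, 25) -> 28  [called from derive_floor, line 5]
  derive_floor(3, 22) -> 28  [called from derive_floor, line 5]
  derive_floor(4, 18) -> 28  [called from derive_floor, line 5]
  derive_floor(5, 13) -> 28  [called from derive_floor, line 5]
  derive_floor(6, 7) -> 28  [called from derive_floor, line 5]
  derive_floor(7, 0) -> 28  [called from map_offsets, line 21]
  map_offsets([10, 6, 3, -3]) -> 28  [called from main, line 27]
Origin of each log line:
  1: emitted by main (line 26)
  2: emitted by map_offsets (line 17)
  3: emitted by split_margin (line 8)
  4: emitted by split_margin (line 13)
  5: emitted by map_offsets (line 20)
  6-12: emitted by derive_floor (line 4)
  13: emitted by main (line 28)
A correct fix: line 29: replace `mark` with `width`.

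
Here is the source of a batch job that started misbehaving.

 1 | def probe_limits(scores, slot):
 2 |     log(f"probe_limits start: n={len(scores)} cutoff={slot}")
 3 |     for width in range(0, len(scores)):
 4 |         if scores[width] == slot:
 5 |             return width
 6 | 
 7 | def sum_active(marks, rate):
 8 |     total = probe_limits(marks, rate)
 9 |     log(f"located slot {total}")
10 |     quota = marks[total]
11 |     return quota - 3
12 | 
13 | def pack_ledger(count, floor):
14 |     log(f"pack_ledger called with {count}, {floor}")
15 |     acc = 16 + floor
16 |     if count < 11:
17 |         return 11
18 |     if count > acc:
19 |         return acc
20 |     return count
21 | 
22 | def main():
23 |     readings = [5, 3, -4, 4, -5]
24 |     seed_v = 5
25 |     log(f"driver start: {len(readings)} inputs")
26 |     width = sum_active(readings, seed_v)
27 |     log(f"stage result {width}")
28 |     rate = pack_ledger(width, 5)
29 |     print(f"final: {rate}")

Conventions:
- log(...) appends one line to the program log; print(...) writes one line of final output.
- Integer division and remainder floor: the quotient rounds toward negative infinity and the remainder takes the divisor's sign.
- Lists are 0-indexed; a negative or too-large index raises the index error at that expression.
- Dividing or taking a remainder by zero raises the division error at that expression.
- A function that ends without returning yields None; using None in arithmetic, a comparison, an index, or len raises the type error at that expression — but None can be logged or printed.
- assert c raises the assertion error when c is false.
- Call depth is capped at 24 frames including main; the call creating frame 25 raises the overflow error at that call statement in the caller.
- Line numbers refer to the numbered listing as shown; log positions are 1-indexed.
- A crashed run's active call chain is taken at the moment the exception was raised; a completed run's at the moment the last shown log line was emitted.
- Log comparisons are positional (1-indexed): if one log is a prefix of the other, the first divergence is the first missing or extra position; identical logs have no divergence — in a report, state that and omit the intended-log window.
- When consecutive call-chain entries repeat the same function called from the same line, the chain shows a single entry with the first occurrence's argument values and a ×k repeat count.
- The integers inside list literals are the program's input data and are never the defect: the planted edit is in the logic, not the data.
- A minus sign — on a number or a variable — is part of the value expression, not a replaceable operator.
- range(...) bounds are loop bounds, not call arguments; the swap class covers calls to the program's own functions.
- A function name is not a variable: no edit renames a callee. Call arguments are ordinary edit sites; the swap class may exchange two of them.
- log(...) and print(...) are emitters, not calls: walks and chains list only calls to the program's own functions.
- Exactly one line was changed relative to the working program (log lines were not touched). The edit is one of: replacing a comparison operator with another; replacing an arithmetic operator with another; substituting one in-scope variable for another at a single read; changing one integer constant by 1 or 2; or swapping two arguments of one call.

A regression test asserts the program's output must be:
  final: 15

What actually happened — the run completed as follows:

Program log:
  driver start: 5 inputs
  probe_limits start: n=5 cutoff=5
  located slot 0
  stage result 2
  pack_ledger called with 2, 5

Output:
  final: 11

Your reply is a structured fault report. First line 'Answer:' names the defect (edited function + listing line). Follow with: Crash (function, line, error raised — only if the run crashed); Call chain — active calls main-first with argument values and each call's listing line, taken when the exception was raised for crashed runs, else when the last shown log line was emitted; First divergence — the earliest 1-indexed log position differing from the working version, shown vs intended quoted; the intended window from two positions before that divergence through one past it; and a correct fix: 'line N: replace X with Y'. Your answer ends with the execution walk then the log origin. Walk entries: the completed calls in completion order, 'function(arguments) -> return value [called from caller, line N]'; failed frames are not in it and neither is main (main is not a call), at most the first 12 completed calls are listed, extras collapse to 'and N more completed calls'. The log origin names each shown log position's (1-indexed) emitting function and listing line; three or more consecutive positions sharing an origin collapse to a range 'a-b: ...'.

Answer: the defect is in sum_active at line 11.
The tell: The log first diverges at position 4: the faulty run prints 'stage result 2' where the working version prints 'stage result 15'.
Call chain: main -> pack_ledger(2, 5) (called at line 28).
First divergence: position 4 — the shown line 'stage result 2' should read 'stage result 15'.
Intended log window:
  2: probe_limits start: n=5 cutoff=5
  3: located slot 0
  4: stage result 15
  5: pack_ledger called with 15, 5
Execution walk:
  probe_limits([5, 3, -4, 4, -5], 5) -> 0  [called from sum_active, line 8]
  sum_active([5, 3, -4, 4, -5], 5) -> 2  [called from main, line 26]
  pack_ledger(2, 5) -> 11  [called from main, line 28]
Log origins:
  1 — main, line 25
  2 — probe_limits, line 2
  3 — sum_active, line 9
  4 — main, line 27
  5 — pack_ledger, line 14
A correct fix: line 11: replace `-` with `*`.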